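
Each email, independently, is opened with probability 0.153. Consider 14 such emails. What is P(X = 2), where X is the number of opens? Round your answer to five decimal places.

0.29042

X ~ Binomial(n=14, p=0.153).
P(X=2) = C(14,2) · p^2 · (1−p)^12
= 91 · 0.023409 · 0.13633 = 0.2904191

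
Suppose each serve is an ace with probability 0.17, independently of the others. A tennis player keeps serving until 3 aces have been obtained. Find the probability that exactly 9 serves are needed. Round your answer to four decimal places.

0.0450

Y = trial on which the third success occurs; negative binomial, r=3, p=0.17.
P(Y=9) = C(8,2) · p^3 · (1−p)^6
= 28 · 0.004913 · 0.32694 = 0.044975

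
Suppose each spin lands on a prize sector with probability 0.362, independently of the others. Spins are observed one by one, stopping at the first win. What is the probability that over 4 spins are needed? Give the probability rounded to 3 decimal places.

0.166

Y = number of spins to the first success; geometric, p = 0.362.
P(Y > 4) = P(first 4 all fail) = (1−p)^4 = 0.16568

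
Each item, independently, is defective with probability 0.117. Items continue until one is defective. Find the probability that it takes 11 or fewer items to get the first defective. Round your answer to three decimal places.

0.746

Y = number of items to the first success; geometric, p = 0.117.
P(Y ≤ 11) = 1 − (1−p)^11 = 1 − 0.25443 = 0.74557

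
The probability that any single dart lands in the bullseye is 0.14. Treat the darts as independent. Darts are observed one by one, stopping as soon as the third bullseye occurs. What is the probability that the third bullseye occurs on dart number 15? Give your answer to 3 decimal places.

Y = trial on which the third success occurs; negative binomial, r=3, p=0.14.
P(Y=15) = C(14,2) · p^3 · (1−p)^12
= 91 · 0.002744 · 0.16367 = 0.04087

0.041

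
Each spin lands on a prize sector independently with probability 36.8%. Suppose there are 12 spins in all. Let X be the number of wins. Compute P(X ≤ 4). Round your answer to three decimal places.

0.531

X ~ Binomial(12, 0.368); P(X ≤ 4) = Σ C(12,k) p^k (1−p)^(12−k) over k:
  k=0: C(12,0)·0.368^0·0.632^12 = 0.00406
  k=1: C(12,1)·0.368^1·0.632^11 = 0.02837
  k=2: C(12,2)·0.368^2·0.632^10 = 0.09087
  k=3: C(12,3)·0.368^3·0.632^9 = 0.17637
  k=4: C(12,4)·0.368^4·0.632^8 = 0.23106
Total = 0.53073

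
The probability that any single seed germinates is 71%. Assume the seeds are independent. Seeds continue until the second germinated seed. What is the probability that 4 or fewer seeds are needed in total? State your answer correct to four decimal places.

0.9237

Finishing within 4 seeds ⇔ at least 2 successes in the first 4. With X ~ Binomial(4, 0.71), P(Y ≤ 4) = 1 − P(X ≤ 1).
  k=0: C(4,0)·0.71^0·0.29^4 = 0.007073
  k=1: C(4,1)·0.71^1·0.29^3 = 0.069265
1 − 0.076338 = 0.923662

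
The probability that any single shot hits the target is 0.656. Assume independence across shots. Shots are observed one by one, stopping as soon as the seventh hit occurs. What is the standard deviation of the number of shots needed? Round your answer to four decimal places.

Y = total shots until the seventh success; negative binomial with r=7, p=0.656.
SD(Y) = √[r(1−p)/p²] = √(5.595628) = 2.365508

2.3655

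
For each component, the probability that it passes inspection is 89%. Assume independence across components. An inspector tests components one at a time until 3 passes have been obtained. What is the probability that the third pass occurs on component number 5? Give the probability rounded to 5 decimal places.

Y = trial on which the third success occurs; negative binomial, r=3, p=0.89.
P(Y=5) = C(4,2) · p^3 · (1−p)^2
= 6 · 0.70497 · 0.0121 = 0.0511807

0.05118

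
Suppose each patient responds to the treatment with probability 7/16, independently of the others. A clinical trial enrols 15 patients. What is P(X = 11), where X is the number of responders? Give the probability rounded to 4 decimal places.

X ~ Binomial(n=15, p=0.4375).
P(X=11) = C(15,11) · p^11 · (1−p)^4
= 1365 · 0.0001124 · 0.10011 = 0.015360

0.0154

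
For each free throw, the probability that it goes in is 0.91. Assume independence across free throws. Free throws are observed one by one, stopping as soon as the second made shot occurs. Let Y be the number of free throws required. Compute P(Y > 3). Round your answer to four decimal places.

Needing more than 3 free throws ⇔ fewer than 2 successes in the first 3. With X ~ Binomial(3, 0.91), P(Y > 3) = P(X ≤ 1).
  k=0: C(3,0)·0.91^0·0.09^3 = 0.000729
  k=1: C(3,1)·0.91^1·0.09^2 = 0.022113
P(X ≤ 1) = 0.022842

0.0228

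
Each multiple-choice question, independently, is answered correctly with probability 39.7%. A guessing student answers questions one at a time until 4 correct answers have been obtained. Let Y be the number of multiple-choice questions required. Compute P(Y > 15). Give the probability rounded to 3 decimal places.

0.094

Needing more than 15 multiple-choice questions ⇔ fewer than 4 successes in the first 15. With X ~ Binomial(15, 0.397), P(Y > 15) = P(X ≤ 3).
  k=0: C(15,0)·0.397^0·0.603^15 = 0.00051
  k=1: C(15,1)·0.397^1·0.603^14 = 0.00500
  k=2: C(15,2)·0.397^2·0.603^13 = 0.02306
  k=3: C(15,3)·0.397^3·0.603^12 = 0.06579
P(X ≤ 3) = 0.09437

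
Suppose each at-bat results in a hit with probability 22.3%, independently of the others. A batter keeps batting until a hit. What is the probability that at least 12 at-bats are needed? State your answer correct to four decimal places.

0.0623

Y = number of at-bats to the first success; geometric, p = 0.223.
P(Y > 11) = P(first 11 all fail) = (1−p)^11 = 0.062321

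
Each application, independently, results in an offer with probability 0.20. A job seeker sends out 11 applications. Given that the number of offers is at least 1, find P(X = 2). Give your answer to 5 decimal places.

0.32303

X ~ Binomial(11, 0.20). Want P(X=2 | X≥1) = P(X=2) / P(X≥1).
P(X=2) = C(11,2)·0.20^2·0.80^9 = 0.2952790
P(X≥1) = 1 − 0.0858993 = 0.9141007
Ratio = 0.2952790 / 0.9141007 = 0.3230268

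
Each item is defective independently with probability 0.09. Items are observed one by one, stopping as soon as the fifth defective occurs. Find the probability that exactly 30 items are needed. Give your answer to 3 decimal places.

0.013

Y = trial on which the fifth success occurs; negative binomial, r=5, p=0.09.
P(Y=30) = C(29,4) · p^5 · (1−p)^25
= 23751 · 5.9049e-06 · 0.094631 = 0.01327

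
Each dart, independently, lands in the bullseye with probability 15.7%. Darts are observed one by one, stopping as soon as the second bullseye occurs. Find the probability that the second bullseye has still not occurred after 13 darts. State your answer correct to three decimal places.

Needing more than 13 darts ⇔ fewer than 2 successes in the first 13. With X ~ Binomial(13, 0.157), P(Y > 13) = P(X ≤ 1).
  k=0: C(13,0)·0.157^0·0.843^13 = 0.10858
  k=1: C(13,1)·0.157^1·0.843^12 = 0.26289
P(X ≤ 1) = 0.37147

0.371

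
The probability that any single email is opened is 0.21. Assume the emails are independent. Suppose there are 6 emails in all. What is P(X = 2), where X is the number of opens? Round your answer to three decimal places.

X ~ Binomial(n=6, p=0.21).
P(X=2) = C(6,2) · p^2 · (1−p)^4
= 15 · 0.0441 · 0.3895 = 0.25765

0.258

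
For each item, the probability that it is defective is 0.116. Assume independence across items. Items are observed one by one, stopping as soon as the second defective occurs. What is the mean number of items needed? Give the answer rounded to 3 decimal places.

Y = total items until the second success; negative binomial with r=2, p=0.116.
E[Y] = r / p = 2 / 0.116 = 17.24138

17.241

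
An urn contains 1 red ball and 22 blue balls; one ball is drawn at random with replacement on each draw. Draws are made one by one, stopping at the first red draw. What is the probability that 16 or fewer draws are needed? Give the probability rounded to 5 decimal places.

0.50896

Y = number of draws to the first success; geometric, p = 0.043478.
P(Y ≤ 16) = 1 − (1−p)^16 = 1 − 0.4910407 = 0.5089593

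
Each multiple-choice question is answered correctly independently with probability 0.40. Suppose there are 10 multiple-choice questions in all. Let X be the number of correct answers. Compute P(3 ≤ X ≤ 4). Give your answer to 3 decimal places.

0.466

X ~ Binomial(10, 0.40); P(3 ≤ X ≤ 4) = Σ C(10,k) p^k (1−p)^(10−k) over k:
  k=3: C(10,3)·0.40^3·0.60^7 = 0.21499
  k=4: C(10,4)·0.40^4·0.60^6 = 0.25082
Total = 0.46581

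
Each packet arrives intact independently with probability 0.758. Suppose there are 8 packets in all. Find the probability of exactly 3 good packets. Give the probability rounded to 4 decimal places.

X ~ Binomial(n=8, p=0.758).
P(X=3) = C(8,3) · p^3 · (1−p)^5
= 56 · 0.43552 · 0.00083 = 0.020243

0.0202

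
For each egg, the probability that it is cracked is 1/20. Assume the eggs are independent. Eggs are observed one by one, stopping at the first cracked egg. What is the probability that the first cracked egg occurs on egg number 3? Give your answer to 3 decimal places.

Geometric (trials to first success), p = 0.05.
P(Y = 3) = (1−p)^2 · p = 0.9025 · 0.05 = 0.04512

0.045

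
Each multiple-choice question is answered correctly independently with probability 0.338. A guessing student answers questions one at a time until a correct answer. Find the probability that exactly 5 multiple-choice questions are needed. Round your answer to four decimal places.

0.0649

Geometric (trials to first success), p = 0.338.
P(Y = 5) = (1−p)^4 · p = 0.19206 · 0.338 = 0.064916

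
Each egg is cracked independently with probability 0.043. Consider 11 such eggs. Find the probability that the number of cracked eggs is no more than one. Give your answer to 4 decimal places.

X ~ Binomial(11, 0.043); P(X ≤ 1) = Σ C(11,k) p^k (1−p)^(11−k) over k:
  k=0: C(11,0)·0.043^0·0.957^11 = 0.616639
  k=1: C(11,1)·0.043^1·0.957^10 = 0.304776
Total = 0.921415

0.9214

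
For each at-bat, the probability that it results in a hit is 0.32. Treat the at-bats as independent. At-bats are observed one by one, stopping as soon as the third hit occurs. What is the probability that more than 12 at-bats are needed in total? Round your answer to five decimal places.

0.20784

Needing more than 12 at-bats ⇔ fewer than 3 successes in the first 12. With X ~ Binomial(12, 0.32), P(Y > 12) = P(X ≤ 2).
  k=0: C(12,0)·0.32^0·0.68^12 = 0.0097748
  k=1: C(12,1)·0.32^1·0.68^11 = 0.0551988
  k=2: C(12,2)·0.32^2·0.68^10 = 0.1428674
P(X ≤ 2) = 0.2078409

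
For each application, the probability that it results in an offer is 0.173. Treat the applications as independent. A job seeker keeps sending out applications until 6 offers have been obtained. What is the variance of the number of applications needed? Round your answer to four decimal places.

Y = total applications until the sixth success; negative binomial with r=6, p=0.173.
Var(Y) = r(1−p)/p² = 6·0.827 / 0.173² = 165.792375

165.7924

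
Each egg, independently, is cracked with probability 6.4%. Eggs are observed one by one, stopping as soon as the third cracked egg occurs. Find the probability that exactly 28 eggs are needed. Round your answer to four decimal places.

0.0176

Y = trial on which the third success occurs; negative binomial, r=3, p=0.064.
P(Y=28) = C(27,2) · p^3 · (1−p)^25
= 351 · 0.00026214 · 0.19138 = 0.017609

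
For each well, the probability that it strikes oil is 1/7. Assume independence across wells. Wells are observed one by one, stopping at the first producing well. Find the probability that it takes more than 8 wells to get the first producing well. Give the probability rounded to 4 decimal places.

Y = number of wells to the first success; geometric, p = 0.142857.
P(Y > 8) = P(first 8 all fail) = (1−p)^8 = 0.291357

0.2914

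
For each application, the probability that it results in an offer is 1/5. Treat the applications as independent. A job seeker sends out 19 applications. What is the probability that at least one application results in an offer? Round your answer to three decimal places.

P(at least one) = 1 − P(none) = 1 − (1 − 0.20)^19
= 1 − 0.01441 = 0.98559

0.986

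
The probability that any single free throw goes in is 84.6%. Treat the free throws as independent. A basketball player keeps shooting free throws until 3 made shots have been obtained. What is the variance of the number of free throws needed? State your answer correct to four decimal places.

Y = total free throws until the third success; negative binomial with r=3, p=0.846.
Var(Y) = r(1−p)/p² = 3·0.154 / 0.846² = 0.645507

0.6455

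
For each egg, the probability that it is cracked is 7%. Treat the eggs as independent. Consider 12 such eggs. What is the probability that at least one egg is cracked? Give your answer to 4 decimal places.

P(at least one) = 1 − P(none) = 1 − (1 − 0.07)^12
= 1 − 0.418596 = 0.581404

0.5814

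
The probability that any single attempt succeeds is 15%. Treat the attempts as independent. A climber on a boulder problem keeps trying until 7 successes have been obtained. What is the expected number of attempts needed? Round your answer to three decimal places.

Y = total attempts until the seventh success; negative binomial with r=7, p=0.15.
E[Y] = r / p = 7 / 0.15 = 46.66667

46.667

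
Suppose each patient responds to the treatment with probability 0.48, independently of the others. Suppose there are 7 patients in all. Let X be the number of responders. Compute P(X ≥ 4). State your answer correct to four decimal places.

0.4563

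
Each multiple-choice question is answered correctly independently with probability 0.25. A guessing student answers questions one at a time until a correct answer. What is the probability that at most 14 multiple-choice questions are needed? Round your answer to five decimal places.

0.98218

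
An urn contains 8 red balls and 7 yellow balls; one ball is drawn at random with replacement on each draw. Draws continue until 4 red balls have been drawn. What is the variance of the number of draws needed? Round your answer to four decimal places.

Y = total draws until the fourth success; negative binomial with r=4, p=0.533333.
Var(Y) = r(1−p)/p² = 4·0.466667 / 0.533333² = 6.562500

6.5625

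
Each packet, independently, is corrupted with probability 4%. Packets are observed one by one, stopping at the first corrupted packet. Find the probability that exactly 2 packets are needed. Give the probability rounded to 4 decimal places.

Geometric (trials to first success), p = 0.04.
P(Y = 2) = (1−p)^1 · p = 0.96 · 0.04 = 0.038400

0.0384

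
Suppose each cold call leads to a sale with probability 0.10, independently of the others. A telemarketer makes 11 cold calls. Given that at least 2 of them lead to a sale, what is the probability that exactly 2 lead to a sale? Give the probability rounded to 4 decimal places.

0.7041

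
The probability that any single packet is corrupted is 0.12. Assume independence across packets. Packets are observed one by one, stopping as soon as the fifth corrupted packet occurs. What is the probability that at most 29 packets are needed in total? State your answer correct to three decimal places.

0.264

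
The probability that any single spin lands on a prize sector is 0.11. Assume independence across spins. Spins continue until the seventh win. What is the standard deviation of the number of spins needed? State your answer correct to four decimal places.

22.6909

Y = total spins until the seventh success; negative binomial with r=7, p=0.11.
SD(Y) = √[r(1−p)/p²] = √(514.876033) = 22.690880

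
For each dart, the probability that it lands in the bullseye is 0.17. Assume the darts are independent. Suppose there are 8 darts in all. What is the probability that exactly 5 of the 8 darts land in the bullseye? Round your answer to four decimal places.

0.0045

X ~ Binomial(n=8, p=0.17).
P(X=5) = C(8,5) · p^5 · (1−p)^3
= 56 · 0.00014199 · 0.57179 = 0.004546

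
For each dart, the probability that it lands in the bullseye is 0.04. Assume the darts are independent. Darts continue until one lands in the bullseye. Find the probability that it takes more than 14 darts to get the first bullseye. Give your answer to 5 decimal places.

Y = number of darts to the first success; geometric, p = 0.04.
P(Y > 14) = P(first 14 all fail) = (1−p)^14 = 0.5646733

0.56467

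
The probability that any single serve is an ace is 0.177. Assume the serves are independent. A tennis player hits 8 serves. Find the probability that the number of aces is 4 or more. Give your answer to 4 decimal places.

0.0376

X ~ Binomial(8, 0.177); P(X ≥ 4) = Σ C(8,k) p^k (1−p)^(8−k) over k:
  k=4: C(8,4)·0.177^4·0.823^4 = 0.031520
  k=5: C(8,5)·0.177^5·0.823^3 = 0.005423
  k=6: C(8,6)·0.177^6·0.823^2 = 0.000583
  k=7: C(8,7)·0.177^7·0.823^1 = 0.000036
  k=8: C(8,8)·0.177^8·0.823^0 = 0.000001
Total = 0.037563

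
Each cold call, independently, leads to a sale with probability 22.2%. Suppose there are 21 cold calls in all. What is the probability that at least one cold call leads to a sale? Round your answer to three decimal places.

0.995

P(at least one) = 1 − P(none) = 1 − (1 − 0.222)^21
= 1 − 0.00514 = 0.99486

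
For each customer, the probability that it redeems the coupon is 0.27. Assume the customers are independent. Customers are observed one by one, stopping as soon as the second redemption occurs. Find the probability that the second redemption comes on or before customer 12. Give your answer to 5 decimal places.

0.87545

Finishing within 12 customers ⇔ at least 2 successes in the first 12. With X ~ Binomial(12, 0.27), P(Y ≤ 12) = 1 − P(X ≤ 1).
  k=0: C(12,0)·0.27^0·0.73^12 = 0.0229020
  k=1: C(12,1)·0.27^1·0.73^11 = 0.1016474
1 − 0.1245495 = 0.8754505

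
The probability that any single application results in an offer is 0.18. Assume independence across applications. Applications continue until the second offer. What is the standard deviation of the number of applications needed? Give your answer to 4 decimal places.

Y = total applications until the second success; negative binomial with r=2, p=0.18.
SD(Y) = √[r(1−p)/p²] = √(50.617284) = 7.114582

7.1146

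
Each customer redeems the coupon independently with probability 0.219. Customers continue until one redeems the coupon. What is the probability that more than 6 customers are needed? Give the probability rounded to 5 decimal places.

0.22694

Y = number of customers to the first success; geometric, p = 0.219.
P(Y > 6) = P(first 6 all fail) = (1−p)^6 = 0.2269375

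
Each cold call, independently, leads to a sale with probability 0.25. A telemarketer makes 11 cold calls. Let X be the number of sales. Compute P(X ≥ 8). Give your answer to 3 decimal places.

X ~ Binomial(11, 0.25); P(X ≥ 8) = Σ C(11,k) p^k (1−p)^(11−k) over k:
  k=8: C(11,8)·0.25^8·0.75^3 = 0.00106
  k=9: C(11,9)·0.25^9·0.75^2 = 0.00012
  k=10: C(11,10)·0.25^10·0.75^1 = 0.00001
  k=11: C(11,11)·0.25^11·0.75^0 = 0.00000
Total = 0.00119

0.001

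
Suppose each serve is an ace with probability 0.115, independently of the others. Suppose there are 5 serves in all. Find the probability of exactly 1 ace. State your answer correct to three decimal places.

0.353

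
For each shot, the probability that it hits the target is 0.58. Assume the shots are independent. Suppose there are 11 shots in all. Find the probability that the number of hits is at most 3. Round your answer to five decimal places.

X ~ Binomial(11, 0.58); P(X ≤ 3) = Σ C(11,k) p^k (1−p)^(11−k) over k:
  k=0: C(11,0)·0.58^0·0.42^11 = 0.0000717
  k=1: C(11,1)·0.58^1·0.42^10 = 0.0010897
  k=2: C(11,2)·0.58^2·0.42^9 = 0.0075242
  k=3: C(11,3)·0.58^3·0.42^8 = 0.0311718
Total = 0.0398575

0.03986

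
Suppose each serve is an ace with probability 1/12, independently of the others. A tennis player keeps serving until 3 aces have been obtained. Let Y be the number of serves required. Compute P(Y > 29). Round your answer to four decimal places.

0.5607

Needing more than 29 serves ⇔ fewer than 3 successes in the first 29. With X ~ Binomial(29, 0.083333), P(Y > 29) = P(X ≤ 2).
  k=0: C(29,0)·0.083333^0·0.916667^29 = 0.080192
  k=1: C(29,1)·0.083333^1·0.916667^28 = 0.211416
  k=2: C(29,2)·0.083333^2·0.916667^27 = 0.269074
P(X ≤ 2) = 0.560682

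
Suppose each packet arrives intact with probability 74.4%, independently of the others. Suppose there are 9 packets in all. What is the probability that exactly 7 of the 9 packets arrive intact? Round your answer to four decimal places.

0.2977

X ~ Binomial(n=9, p=0.744).
P(X=7) = C(9,7) · p^7 · (1−p)^2
= 36 · 0.12619 · 0.065536 = 0.297710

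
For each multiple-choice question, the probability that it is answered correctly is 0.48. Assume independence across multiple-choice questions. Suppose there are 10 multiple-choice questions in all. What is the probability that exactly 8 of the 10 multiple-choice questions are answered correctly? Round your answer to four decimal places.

0.0343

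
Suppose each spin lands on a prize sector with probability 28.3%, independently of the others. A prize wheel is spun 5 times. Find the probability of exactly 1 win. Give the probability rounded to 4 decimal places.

X ~ Binomial(n=5, p=0.283).
P(X=1) = C(5,1) · p^1 · (1−p)^4
= 5 · 0.283 · 0.26429 = 0.373967

0.3740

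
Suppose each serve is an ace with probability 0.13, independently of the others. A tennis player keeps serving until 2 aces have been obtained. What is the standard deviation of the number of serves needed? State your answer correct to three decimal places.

Y = total serves until the second success; negative binomial with r=2, p=0.13.
SD(Y) = √[r(1−p)/p²] = √(102.95858) = 10.14685

10.147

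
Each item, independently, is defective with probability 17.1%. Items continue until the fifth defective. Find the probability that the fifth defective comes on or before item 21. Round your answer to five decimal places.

Finishing within 21 items ⇔ at least 5 successes in the first 21. With X ~ Binomial(21, 0.171), P(Y ≤ 21) = 1 − P(X ≤ 4).
  k=0: C(21,0)·0.171^0·0.829^21 = 0.0194825
  k=1: C(21,1)·0.171^1·0.829^20 = 0.0843929
  k=2: C(21,2)·0.171^2·0.829^19 = 0.1740795
  k=3: C(21,3)·0.171^3·0.829^18 = 0.2274163
  k=4: C(21,4)·0.171^4·0.829^17 = 0.2110939
1 − 0.7164651 = 0.2835349

0.28353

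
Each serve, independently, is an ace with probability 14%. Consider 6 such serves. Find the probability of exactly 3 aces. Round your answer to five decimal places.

0.03491

X ~ Binomial(n=6, p=0.14).
P(X=3) = C(6,3) · p^3 · (1−p)^3
= 20 · 0.002744 · 0.63606 = 0.0349068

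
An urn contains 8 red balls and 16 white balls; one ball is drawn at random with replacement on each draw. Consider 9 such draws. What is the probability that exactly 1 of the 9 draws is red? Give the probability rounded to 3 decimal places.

X ~ Binomial(n=9, p=0.333333).
P(X=1) = C(9,1) · p^1 · (1−p)^8
= 9 · 0.33333 · 0.039018 = 0.11706

0.117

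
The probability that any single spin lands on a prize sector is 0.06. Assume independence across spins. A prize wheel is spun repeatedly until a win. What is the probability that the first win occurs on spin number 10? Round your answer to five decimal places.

0.03438

Geometric (trials to first success), p = 0.06.
P(Y = 10) = (1−p)^9 · p = 0.57299 · 0.06 = 0.0343797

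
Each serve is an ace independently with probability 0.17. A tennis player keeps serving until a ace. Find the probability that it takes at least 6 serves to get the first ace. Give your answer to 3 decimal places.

0.394

Y = number of serves to the first success; geometric, p = 0.17.
P(Y > 5) = P(first 5 all fail) = (1−p)^5 = 0.39390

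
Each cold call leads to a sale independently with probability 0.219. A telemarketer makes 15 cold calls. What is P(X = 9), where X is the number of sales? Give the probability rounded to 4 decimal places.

0.0013

X ~ Binomial(n=15, p=0.219).
P(X=9) = C(15,9) · p^9 · (1−p)^6
= 5005 · 1.1588e-06 · 0.22694 = 0.001316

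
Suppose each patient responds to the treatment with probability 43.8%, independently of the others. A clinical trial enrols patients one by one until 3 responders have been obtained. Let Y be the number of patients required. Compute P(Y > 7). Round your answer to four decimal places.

Needing more than 7 patients ⇔ fewer than 3 successes in the first 7. With X ~ Binomial(7, 0.438), P(Y > 7) = P(X ≤ 2).
  k=0: C(7,0)·0.438^0·0.562^7 = 0.017707
  k=1: C(7,1)·0.438^1·0.562^6 = 0.096603
  k=2: C(7,2)·0.438^2·0.562^5 = 0.225865
P(X ≤ 2) = 0.340175

0.3402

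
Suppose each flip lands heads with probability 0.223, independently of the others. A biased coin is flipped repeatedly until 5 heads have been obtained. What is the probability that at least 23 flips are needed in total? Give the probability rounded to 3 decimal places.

Needing more than 22 flips ⇔ fewer than 5 successes in the first 22. With X ~ Binomial(22, 0.223), P(Y > 22) = P(X ≤ 4).
  k=0: C(22,0)·0.223^0·0.777^22 = 0.00388
  k=1: C(22,1)·0.223^1·0.777^21 = 0.02452
  k=2: C(22,2)·0.223^2·0.777^20 = 0.07390
  k=3: C(22,3)·0.223^3·0.777^19 = 0.14140
  k=4: C(22,4)·0.223^4·0.777^18 = 0.19276
P(X ≤ 4) = 0.43646

0.436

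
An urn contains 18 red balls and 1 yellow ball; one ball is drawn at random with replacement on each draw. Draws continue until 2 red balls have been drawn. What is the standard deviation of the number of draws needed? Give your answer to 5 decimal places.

0.34247

Y = total draws until the second success; negative binomial with r=2, p=0.947368.
SD(Y) = √[r(1−p)/p²] = √(0.1172840) = 0.3424674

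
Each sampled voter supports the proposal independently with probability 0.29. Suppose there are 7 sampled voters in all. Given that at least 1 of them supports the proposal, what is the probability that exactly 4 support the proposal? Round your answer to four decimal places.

X ~ Binomial(7, 0.29). Want P(X=4 | X≥1) = P(X=4) / P(X≥1).
P(X=4) = C(7,4)·0.29^4·0.71^3 = 0.088600
P(X≥1) = 1 − 0.090951 = 0.909049
Ratio = 0.088600 / 0.909049 = 0.097465

0.0975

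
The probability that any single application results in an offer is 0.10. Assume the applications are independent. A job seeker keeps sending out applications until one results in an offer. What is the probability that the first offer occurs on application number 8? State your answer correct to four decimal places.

0.0478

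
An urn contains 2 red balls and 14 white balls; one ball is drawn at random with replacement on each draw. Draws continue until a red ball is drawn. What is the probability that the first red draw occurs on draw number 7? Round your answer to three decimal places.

0.056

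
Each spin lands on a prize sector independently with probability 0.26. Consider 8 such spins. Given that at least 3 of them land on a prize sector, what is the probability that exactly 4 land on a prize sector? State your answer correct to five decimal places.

0.27681

X ~ Binomial(8, 0.26). Want P(X=4 | X≥3) = P(X=4) / P(X≥3).
P(X=4) = C(8,4)·0.26^4·0.74^4 = 0.0959220
P(X≥3) = 1 − 0.0899195 − 0.2527466 − 0.3108100 = 0.3465239
Ratio = 0.0959220 / 0.3465239 = 0.2768122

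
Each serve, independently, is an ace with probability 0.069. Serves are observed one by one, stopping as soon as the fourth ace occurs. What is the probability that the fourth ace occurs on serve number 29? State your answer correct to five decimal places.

0.01243

Y = trial on which the fourth success occurs; negative binomial, r=4, p=0.069.
P(Y=29) = C(28,3) · p^4 · (1−p)^25
= 3276 · 2.2667e-05 · 0.16739 = 0.0124303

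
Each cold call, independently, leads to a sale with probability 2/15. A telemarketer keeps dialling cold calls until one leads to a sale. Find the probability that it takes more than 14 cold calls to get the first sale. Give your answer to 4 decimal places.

Y = number of cold calls to the first success; geometric, p = 0.133333.
P(Y > 14) = P(first 14 all fail) = (1−p)^14 = 0.134874

0.1349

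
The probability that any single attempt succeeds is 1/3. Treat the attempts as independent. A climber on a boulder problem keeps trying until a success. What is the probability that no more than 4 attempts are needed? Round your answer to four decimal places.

0.8025

Y = number of attempts to the first success; geometric, p = 0.333333.
P(Y ≤ 4) = 1 − (1−p)^4 = 1 − 0.197531 = 0.802469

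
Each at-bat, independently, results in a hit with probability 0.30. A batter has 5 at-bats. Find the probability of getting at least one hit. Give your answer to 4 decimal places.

0.8319

P(at least one) = 1 − P(none) = 1 − (1 − 0.30)^5
= 1 − 0.168070 = 0.831930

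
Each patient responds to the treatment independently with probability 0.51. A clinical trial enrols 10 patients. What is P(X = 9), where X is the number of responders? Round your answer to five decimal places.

X ~ Binomial(n=10, p=0.51).
P(X=9) = C(10,9) · p^9 · (1−p)^1
= 10 · 0.0023342 · 0.49 = 0.0114374

0.01144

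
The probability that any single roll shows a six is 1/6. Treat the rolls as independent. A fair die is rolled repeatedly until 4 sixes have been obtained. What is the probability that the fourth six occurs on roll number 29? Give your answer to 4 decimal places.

Y = trial on which the fourth success occurs; negative binomial, r=4, p=0.166667.
P(Y=29) = C(28,3) · p^4 · (1−p)^25
= 3276 · 0.0007716 · 0.010483 = 0.026498

0.0265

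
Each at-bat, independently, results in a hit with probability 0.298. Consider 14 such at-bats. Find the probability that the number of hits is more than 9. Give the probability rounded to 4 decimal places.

X ~ Binomial(14, 0.298); P(X ≥ 10) = Σ C(14,k) p^k (1−p)^(14−k) over k:
  k=10: C(14,10)·0.298^10·0.702^4 = 0.001343
  k=11: C(14,11)·0.298^11·0.702^3 = 0.000207
  k=12: C(14,12)·0.298^12·0.702^2 = 0.000022
  k=13: C(14,13)·0.298^13·0.702^1 = 0.000001
  k=14: C(14,14)·0.298^14·0.702^0 = 0.000000
Total = 0.001573

0.0016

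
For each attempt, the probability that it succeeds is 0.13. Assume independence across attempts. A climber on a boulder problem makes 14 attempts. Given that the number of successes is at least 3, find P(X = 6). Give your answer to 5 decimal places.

X ~ Binomial(14, 0.13). Want P(X=6 | X≥3) = P(X=6) / P(X≥3).
P(X=6) = C(14,6)·0.13^6·0.87^8 = 0.0047574
P(X≥3) = 1 − 0.1423212 − 0.2977294 − 0.2891739 = 0.2707755
Ratio = 0.0047574 / 0.2707755 = 0.0175695

0.01757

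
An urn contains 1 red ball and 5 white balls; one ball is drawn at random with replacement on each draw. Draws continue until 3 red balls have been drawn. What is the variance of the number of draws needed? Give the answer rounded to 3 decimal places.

90.000

Y = total draws until the third success; negative binomial with r=3, p=0.166667.
Var(Y) = r(1−p)/p² = 3·0.833333 / 0.166667² = 90.00000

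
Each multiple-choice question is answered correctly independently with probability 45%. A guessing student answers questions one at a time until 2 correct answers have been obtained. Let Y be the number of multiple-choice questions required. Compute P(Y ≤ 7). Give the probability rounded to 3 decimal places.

0.898

Finishing within 7 multiple-choice questions ⇔ at least 2 successes in the first 7. With X ~ Binomial(7, 0.45), P(Y ≤ 7) = 1 − P(X ≤ 1).
  k=0: C(7,0)·0.45^0·0.55^7 = 0.01522
  k=1: C(7,1)·0.45^1·0.55^6 = 0.08719
1 − 0.10242 = 0.89758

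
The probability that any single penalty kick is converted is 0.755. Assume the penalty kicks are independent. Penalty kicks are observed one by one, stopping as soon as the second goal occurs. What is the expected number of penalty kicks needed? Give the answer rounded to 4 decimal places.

Y = total penalty kicks until the second success; negative binomial with r=2, p=0.755.
E[Y] = r / p = 2 / 0.755 = 2.649007

2.6490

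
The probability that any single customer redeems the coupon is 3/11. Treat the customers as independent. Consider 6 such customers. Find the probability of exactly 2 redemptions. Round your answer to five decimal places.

X ~ Binomial(n=6, p=0.272727).
P(X=2) = C(6,2) · p^2 · (1−p)^4
= 15 · 0.07438 · 0.27976 = 0.3121315

0.31213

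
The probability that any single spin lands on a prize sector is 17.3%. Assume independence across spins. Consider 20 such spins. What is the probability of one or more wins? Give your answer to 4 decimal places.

P(at least one) = 1 − P(none) = 1 − (1 − 0.173)^20
= 1 − 0.022393 = 0.977607

0.9776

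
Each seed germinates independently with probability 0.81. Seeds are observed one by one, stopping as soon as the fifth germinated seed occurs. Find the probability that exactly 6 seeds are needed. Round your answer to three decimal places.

Y = trial on which the fifth success occurs; negative binomial, r=5, p=0.81.
P(Y=6) = C(5,4) · p^5 · (1−p)^1
= 5 · 0.34868 · 0.19 = 0.33124

0.331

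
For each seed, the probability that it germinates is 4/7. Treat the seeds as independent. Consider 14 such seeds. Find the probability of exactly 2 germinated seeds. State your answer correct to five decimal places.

0.00114

X ~ Binomial(n=14, p=0.571429).
P(X=2) = C(14,2) · p^2 · (1−p)^12
= 91 · 0.32653 · 3.8395e-05 = 0.0011409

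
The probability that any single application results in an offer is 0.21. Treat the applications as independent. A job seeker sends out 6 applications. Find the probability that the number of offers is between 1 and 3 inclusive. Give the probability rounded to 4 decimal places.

0.7367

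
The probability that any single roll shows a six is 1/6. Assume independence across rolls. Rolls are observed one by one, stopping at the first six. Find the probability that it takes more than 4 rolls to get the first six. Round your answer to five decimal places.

Y = number of rolls to the first success; geometric, p = 0.166667.
P(Y > 4) = P(first 4 all fail) = (1−p)^4 = 0.4822531

0.48225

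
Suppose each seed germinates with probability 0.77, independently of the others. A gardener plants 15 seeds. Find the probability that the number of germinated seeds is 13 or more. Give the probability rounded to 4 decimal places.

0.2945

X ~ Binomial(15, 0.77); P(X ≥ 13) = Σ C(15,k) p^k (1−p)^(15−k) over k:
  k=13: C(15,13)·0.77^13·0.23^2 = 0.185791
  k=14: C(15,14)·0.77^14·0.23^1 = 0.088857
  k=15: C(15,15)·0.77^15·0.23^0 = 0.019832
Total = 0.294479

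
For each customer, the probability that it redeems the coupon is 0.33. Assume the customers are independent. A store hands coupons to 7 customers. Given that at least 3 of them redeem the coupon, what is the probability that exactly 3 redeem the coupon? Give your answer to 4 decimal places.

0.6011

X ~ Binomial(7, 0.33). Want P(X=3 | X≥3) = P(X=3) / P(X≥3).
P(X=3) = C(7,3)·0.33^3·0.67^4 = 0.253460
P(X≥3) = 1 − 0.060607 − 0.208959 − 0.308760 = 0.421674
Ratio = 0.253460 / 0.421674 = 0.601080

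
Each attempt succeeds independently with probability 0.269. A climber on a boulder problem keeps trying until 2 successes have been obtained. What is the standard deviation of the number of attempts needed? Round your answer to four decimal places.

4.4949

Y = total attempts until the second success; negative binomial with r=2, p=0.269.
SD(Y) = √[r(1−p)/p²] = √(20.204254) = 4.494914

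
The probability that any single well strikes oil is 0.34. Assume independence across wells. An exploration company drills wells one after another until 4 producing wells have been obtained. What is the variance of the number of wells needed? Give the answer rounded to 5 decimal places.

22.83737

Y = total wells until the fourth success; negative binomial with r=4, p=0.34.
Var(Y) = r(1−p)/p² = 4·0.66 / 0.34² = 22.8373702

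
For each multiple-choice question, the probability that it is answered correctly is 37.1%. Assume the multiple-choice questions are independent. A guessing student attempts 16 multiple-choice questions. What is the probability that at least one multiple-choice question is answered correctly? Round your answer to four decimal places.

P(at least one) = 1 − P(none) = 1 − (1 − 0.371)^16
= 1 − 0.000600 = 0.999400

0.9994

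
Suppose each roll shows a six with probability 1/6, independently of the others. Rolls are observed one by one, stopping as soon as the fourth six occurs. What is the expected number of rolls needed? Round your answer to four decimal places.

24.0000

Y = total rolls until the fourth success; negative binomial with r=4, p=0.166667.
E[Y] = r / p = 4 / 0.166667 = 24.000000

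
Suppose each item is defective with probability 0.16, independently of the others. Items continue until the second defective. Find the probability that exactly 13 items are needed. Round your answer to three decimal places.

Y = trial on which the second success occurs; negative binomial, r=2, p=0.16.
P(Y=13) = C(12,1) · p^2 · (1−p)^11
= 12 · 0.0256 · 0.14692 = 0.04513

0.045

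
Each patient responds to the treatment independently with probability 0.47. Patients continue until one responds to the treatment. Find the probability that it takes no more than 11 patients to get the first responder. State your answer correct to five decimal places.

0.99907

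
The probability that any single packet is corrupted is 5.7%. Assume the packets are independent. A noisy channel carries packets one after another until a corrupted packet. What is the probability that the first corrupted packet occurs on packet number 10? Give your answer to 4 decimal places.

Geometric (trials to first success), p = 0.057.
P(Y = 10) = (1−p)^9 · p = 0.58966 · 0.057 = 0.033611

0.0336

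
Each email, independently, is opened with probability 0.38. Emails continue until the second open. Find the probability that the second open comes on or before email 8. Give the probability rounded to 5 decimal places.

Finishing within 8 emails ⇔ at least 2 successes in the first 8. With X ~ Binomial(8, 0.38), P(Y ≤ 8) = 1 − P(X ≤ 1).
  k=0: C(8,0)·0.38^0·0.62^8 = 0.0218340
  k=1: C(8,1)·0.38^1·0.62^7 = 0.1070571
1 − 0.1288911 = 0.8711089

0.87111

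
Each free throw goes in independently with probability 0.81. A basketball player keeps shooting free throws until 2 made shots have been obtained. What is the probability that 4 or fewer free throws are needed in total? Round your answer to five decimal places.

Finishing within 4 free throws ⇔ at least 2 successes in the first 4. With X ~ Binomial(4, 0.81), P(Y ≤ 4) = 1 − P(X ≤ 1).
  k=0: C(4,0)·0.81^0·0.19^4 = 0.0013032
  k=1: C(4,1)·0.81^1·0.19^3 = 0.0222232
1 − 0.0235264 = 0.9764736

0.97647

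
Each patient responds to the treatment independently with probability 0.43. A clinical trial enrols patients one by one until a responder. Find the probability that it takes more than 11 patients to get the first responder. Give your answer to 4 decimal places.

0.0021

Y = number of patients to the first success; geometric, p = 0.43.
P(Y > 11) = P(first 11 all fail) = (1−p)^11 = 0.002064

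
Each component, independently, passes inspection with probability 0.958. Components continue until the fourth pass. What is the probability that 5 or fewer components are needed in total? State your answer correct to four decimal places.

0.9838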